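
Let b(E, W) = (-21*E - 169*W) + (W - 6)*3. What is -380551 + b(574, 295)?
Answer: -441593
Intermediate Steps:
b(E, W) = -18 - 166*W - 21*E (b(E, W) = (-169*W - 21*E) + (-6 + W)*3 = (-169*W - 21*E) + (-18 + 3*W) = -18 - 166*W - 21*E)
-380551 + b(574, 295) = -380551 + (-18 - 166*295 - 21*574) = -380551 + (-18 - 48970 - 12054) = -380551 - 61042 = -441593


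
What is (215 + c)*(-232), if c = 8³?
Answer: -168664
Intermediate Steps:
c = 512
(215 + c)*(-232) = (215 + 512)*(-232) = 727*(-232) = -168664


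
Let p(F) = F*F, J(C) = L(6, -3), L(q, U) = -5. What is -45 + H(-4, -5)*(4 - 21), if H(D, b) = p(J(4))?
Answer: -470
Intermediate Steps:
J(C) = -5
p(F) = F**2
H(D, b) = 25 (H(D, b) = (-5)**2 = 25)
-45 + H(-4, -5)*(4 - 21) = -45 + 25*(4 - 21) = -45 + 25*(-17) = -45 - 425 = -470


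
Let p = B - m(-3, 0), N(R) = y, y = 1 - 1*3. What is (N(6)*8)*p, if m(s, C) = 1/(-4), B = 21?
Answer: -340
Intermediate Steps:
m(s, C) = -¼
y = -2 (y = 1 - 3 = -2)
N(R) = -2
p = 85/4 (p = 21 - 1*(-¼) = 21 + ¼ = 85/4 ≈ 21.250)
(N(6)*8)*p = -2*8*(85/4) = -16*85/4 = -340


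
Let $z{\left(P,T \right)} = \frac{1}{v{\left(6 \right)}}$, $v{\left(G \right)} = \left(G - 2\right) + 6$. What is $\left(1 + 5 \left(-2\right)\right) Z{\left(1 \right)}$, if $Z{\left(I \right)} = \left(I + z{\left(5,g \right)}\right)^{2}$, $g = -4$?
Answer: $- \frac{1089}{100} \approx -10.89$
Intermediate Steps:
$v{\left(G \right)} = 4 + G$ ($v{\left(G \right)} = \left(-2 + G\right) + 6 = 4 + G$)
$z{\left(P,T \right)} = \frac{1}{10}$ ($z{\left(P,T \right)} = \frac{1}{4 + 6} = \frac{1}{10}$)
$Z{\left(I \right)} = \left(\frac{1}{10} + I\right)^{2}$ ($Z{\left(I \right)} = \left(I + \frac{1}{10}\right)^{2} = \left(\frac{1}{10} + I\right)^{2}$)
$\left(1 + 5 \left(-2\right)\right) Z{\left(1 \right)} = \left(1 + 5 \left(-2\right)\right) \frac{\left(1 + 10 \cdot 1\right)^{2}}{100} = \left(1 - 10\right) \frac{\left(1 + 10\right)^{2}}{100} = - 9 \frac{11^{2}}{100} = - 9 \cdot \frac{1}{100} \cdot 121 = \left(-9\right) \frac{121}{100} = - \frac{1089}{100}$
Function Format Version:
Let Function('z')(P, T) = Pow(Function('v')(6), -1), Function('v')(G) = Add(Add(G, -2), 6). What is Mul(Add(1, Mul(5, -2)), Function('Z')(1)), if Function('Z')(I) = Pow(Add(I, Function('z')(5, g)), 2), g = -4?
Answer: Rational(-1089, 100) ≈ -10.890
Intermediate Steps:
Function('v')(G) = Add(4, G) (Function('v')(G) = Add(Add(-2, G), 6) = Add(4, G))
Function('z')(P, T) = Rational(1, 10) (Function('z')(P, T) = Pow(Add(4, 6), -1) = Pow(10, -1) = Rational(1, 10))
Function('Z')(I) = Pow(Add(Rational(1, 10), I), 2) (Function('Z')(I) = Pow(Add(I, Rational(1, 10)), 2) = Pow(Add(Rational(1, 10), I), 2))
Mul(Add(1, Mul(5, -2)), Function('Z')(1)) = Mul(Add(1, Mul(5, -2)), Mul(Rational(1, 100), Pow(Add(1, Mul(10, 1)), 2))) = Mul(Add(1, -10), Mul(Rational(1, 100), Pow(Add(1, 10), 2))) = Mul(-9, Mul(Rational(1, 100), Pow(11, 2))) = Mul(-9, Mul(Rational(1, 100), 121)) = Mul(-9, Rational(121, 100)) = Rational(-1089, 100)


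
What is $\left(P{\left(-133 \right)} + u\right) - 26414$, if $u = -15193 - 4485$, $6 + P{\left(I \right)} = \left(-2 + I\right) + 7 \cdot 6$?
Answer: $-46191$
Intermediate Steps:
$P{\left(I \right)} = 34 + I$ ($P{\left(I \right)} = -6 + \left(\left(-2 + I\right) + 7 \cdot 6\right) = -6 + \left(\left(-2 + I\right) + 42\right) = -6 + \left(40 + I\right) = 34 + I$)
$u = -19678$
$\left(P{\left(-133 \right)} + u\right) - 26414 = \left(\left(34 - 133\right) - 19678\right) - 26414 = \left(-99 - 19678\right) - 26414 = -19777 - 26414 = -46191$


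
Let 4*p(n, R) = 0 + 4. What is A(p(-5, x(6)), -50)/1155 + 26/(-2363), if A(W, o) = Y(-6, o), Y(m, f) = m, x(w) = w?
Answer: -14736/909755 ≈ -0.016198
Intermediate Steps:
p(n, R) = 1 (p(n, R) = (0 + 4)/4 = (¼)*4 = 1)
A(W, o) = -6
A(p(-5, x(6)), -50)/1155 + 26/(-2363) = -6/1155 + 26/(-2363) = -6*1/1155 + 26*(-1/2363) = -2/385 - 26/2363 = -14736/909755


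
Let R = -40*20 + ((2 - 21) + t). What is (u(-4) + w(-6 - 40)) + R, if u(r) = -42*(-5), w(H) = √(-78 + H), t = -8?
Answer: -617 + 2*I*√31 ≈ -617.0 + 11.136*I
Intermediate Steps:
u(r) = 210
R = -827 (R = -40*20 + ((2 - 21) - 8) = -800 + (-19 - 8) = -800 - 27 = -827)
(u(-4) + w(-6 - 40)) + R = (210 + √(-78 + (-6 - 40))) - 827 = (210 + √(-78 - 46)) - 827 = (210 + √(-124)) - 827 = (210 + 2*I*√31) - 827 = -617 + 2*I*√31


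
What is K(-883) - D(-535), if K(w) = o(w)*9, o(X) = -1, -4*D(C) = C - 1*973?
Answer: -386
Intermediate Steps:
D(C) = 973/4 - C/4 (D(C) = -(C - 1*973)/4 = -(C - 973)/4 = -(-973 + C)/4 = 973/4 - C/4)
K(w) = -9 (K(w) = -1*9 = -9)
K(-883) - D(-535) = -9 - (973/4 - ¼*(-535)) = -9 - (973/4 + 535/4) = -9 - 1*377 = -9 - 377 = -386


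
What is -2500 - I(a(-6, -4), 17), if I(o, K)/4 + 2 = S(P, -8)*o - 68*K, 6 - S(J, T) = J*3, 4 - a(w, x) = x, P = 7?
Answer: 2612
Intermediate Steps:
a(w, x) = 4 - x
S(J, T) = 6 - 3*J (S(J, T) = 6 - J*3 = 6 - 3*J)
I(o, K) = -8 - 272*K - 60*o (I(o, K) = -8 + 4*((6 - 3*7)*o - 68*K) = -8 + 4*((6 - 21)*o - 68*K) = -8 + 4*(-15*o - 68*K) = -8 + 4*(-68*K - 15*o) = -8 + (-272*K - 60*o) = -8 - 272*K - 60*o)
-2500 - I(a(-6, -4), 17) = -2500 - (-8 - 272*17 - 60*(4 - 1*(-4))) = -2500 - (-8 - 4624 - 60*(4 + 4)) = -2500 - (-8 - 4624 - 60*8) = -2500 - (-8 - 4624 - 480) = -2500 - 1*(-5112) = -2500 + 5112 = 2612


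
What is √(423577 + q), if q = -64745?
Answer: 4*√22427 ≈ 599.03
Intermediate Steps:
√(423577 + q) = √(423577 - 64745) = √358832 = 4*√22427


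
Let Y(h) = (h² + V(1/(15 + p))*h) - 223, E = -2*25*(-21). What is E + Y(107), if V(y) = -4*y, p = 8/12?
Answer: 575688/47 ≈ 12249.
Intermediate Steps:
p = ⅔ (p = 8*(1/12) = ⅔ ≈ 0.66667)
E = 1050 (E = -50*(-21) = 1050)
Y(h) = -223 + h² - 12*h/47 (Y(h) = (h² + (-4/(15 + ⅔))*h) - 223 = (h² + (-4/47/3)*h) - 223 = (h² + (-4*3/47)*h) - 223 = (h² - 12*h/47) - 223 = -223 + h² - 12*h/47)
E + Y(107) = 1050 + (-223 + 107² - 12/47*107) = 1050 + (-223 + 11449 - 1284/47) = 1050 + 526338/47 = 575688/47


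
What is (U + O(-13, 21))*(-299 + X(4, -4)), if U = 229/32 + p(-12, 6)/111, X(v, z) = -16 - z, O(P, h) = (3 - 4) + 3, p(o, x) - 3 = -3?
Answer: -91123/32 ≈ -2847.6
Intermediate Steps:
p(o, x) = 0 (p(o, x) = 3 - 3 = 0)
O(P, h) = 2 (O(P, h) = -1 + 3 = 2)
U = 229/32 (U = 229/32 + 0/111 = 229*(1/32) + 0*(1/111) = 229/32 + 0 = 229/32 ≈ 7.1563)
(U + O(-13, 21))*(-299 + X(4, -4)) = (229/32 + 2)*(-299 + (-16 - 1*(-4))) = 293*(-299 + (-16 + 4))/32 = 293*(-299 - 12)/32 = (293/32)*(-311) = -91123/32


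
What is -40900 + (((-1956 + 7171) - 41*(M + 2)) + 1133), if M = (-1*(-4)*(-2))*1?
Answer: -34306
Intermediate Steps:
M = -8 (M = (4*(-2))*1 = -8*1 = -8)
-40900 + (((-1956 + 7171) - 41*(M + 2)) + 1133) = -40900 + (((-1956 + 7171) - 41*(-8 + 2)) + 1133) = -40900 + ((5215 - 41*(-6)) + 1133) = -40900 + ((5215 + 246) + 1133) = -40900 + (5461 + 1133) = -40900 + 6594 = -34306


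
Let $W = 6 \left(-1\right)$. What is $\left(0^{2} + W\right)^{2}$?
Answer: $36$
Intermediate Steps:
$W = -6$
$\left(0^{2} + W\right)^{2} = \left(0^{2} - 6\right)^{2} = \left(0 - 6\right)^{2} = \left(-6\right)^{2} = 36$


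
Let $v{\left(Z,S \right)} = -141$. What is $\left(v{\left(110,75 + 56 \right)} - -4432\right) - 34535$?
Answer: $-30244$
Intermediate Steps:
$\left(v{\left(110,75 + 56 \right)} - -4432\right) - 34535 = \left(-141 - -4432\right) - 34535 = \left(-141 + 4432\right) - 34535 = 4291 - 34535 = -30244$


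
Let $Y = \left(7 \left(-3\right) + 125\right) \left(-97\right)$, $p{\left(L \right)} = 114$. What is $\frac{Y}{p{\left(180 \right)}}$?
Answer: $- \frac{5044}{57} \approx -88.491$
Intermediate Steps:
$Y = -10088$ ($Y = \left(-21 + 125\right) \left(-97\right) = 104 \left(-97\right) = -10088$)
$\frac{Y}{p{\left(180 \right)}} = - \frac{10088}{114} = \left(-10088\right) \frac{1}{114} = - \frac{5044}{57}$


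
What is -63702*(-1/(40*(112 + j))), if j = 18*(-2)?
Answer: 31851/1520 ≈ 20.955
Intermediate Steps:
j = -36
-63702*(-1/(40*(112 + j))) = -63702*(-1/(40*(112 - 36))) = -63702/((-40*76)) = -63702/(-3040) = -63702*(-1/3040) = 31851/1520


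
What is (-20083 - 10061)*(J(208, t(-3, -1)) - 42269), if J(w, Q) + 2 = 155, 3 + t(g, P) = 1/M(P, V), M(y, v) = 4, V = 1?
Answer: 1269544704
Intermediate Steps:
t(g, P) = -11/4 (t(g, P) = -3 + 1/4 = -3 + ¼ = -11/4)
J(w, Q) = 153 (J(w, Q) = -2 + 155 = 153)
(-20083 - 10061)*(J(208, t(-3, -1)) - 42269) = (-20083 - 10061)*(153 - 42269) = -30144*(-42116) = 1269544704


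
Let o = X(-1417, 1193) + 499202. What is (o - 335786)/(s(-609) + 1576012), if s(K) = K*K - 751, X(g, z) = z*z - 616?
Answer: 528683/648714 ≈ 0.81497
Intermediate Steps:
X(g, z) = -616 + z² (X(g, z) = z² - 616 = -616 + z²)
s(K) = -751 + K² (s(K) = K² - 751 = -751 + K²)
o = 1921835 (o = (-616 + 1193²) + 499202 = (-616 + 1423249) + 499202 = 1422633 + 499202 = 1921835)
(o - 335786)/(s(-609) + 1576012) = (1921835 - 335786)/((-751 + (-609)²) + 1576012) = 1586049/((-751 + 370881) + 1576012) = 1586049/(370130 + 1576012) = 1586049/1946142 = 1586049*(1/1946142) = 528683/648714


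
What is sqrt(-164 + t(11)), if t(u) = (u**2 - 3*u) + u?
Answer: I*sqrt(65) ≈ 8.0623*I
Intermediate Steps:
t(u) = u**2 - 2*u
sqrt(-164 + t(11)) = sqrt(-164 + 11*(-2 + 11)) = sqrt(-164 + 11*9) = sqrt(-164 + 99) = sqrt(-65) = I*sqrt(65)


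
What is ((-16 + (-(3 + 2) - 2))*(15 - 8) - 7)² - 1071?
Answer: 27153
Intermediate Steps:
((-16 + (-(3 + 2) - 2))*(15 - 8) - 7)² - 1071 = ((-16 + (-5 - 2))*7 - 7)² - 1071 = ((-16 - 7)*7 - 7)² - 1071 = (-23*7 - 7)² - 1071 = (-161 - 7)² - 1071 = (-168)² - 1071 = 28224 - 1071 = 27153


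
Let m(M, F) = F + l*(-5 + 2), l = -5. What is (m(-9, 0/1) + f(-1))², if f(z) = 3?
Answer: 324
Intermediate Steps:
m(M, F) = 15 + F (m(M, F) = F - 5*(-5 + 2) = F - 5*(-3) = F + 15 = 15 + F)
(m(-9, 0/1) + f(-1))² = ((15 + 0/1) + 3)² = ((15 + 0*1) + 3)² = ((15 + 0) + 3)² = (15 + 3)² = 18² = 324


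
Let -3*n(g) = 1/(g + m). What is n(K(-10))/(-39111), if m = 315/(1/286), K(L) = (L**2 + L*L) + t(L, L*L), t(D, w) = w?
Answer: 1/10605729870 ≈ 9.4289e-11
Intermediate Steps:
K(L) = 3*L**2 (K(L) = (L**2 + L*L) + L*L = (L**2 + L**2) + L**2 = 2*L**2 + L**2 = 3*L**2)
m = 90090 (m = 315/(1/286) = 315*286 = 90090)
n(g) = -1/(3*(90090 + g)) (n(g) = -1/(3*(g + 90090)) = -1/(3*(90090 + g)))
n(K(-10))/(-39111) = -1/(270270 + 3*(3*(-10)**2))/(-39111) = -1/(270270 + 3*(3*100))*(-1/39111) = -1/(270270 + 3*300)*(-1/39111) = -1/(270270 + 900)*(-1/39111) = -1/271170*(-1/39111) = 1/10605729870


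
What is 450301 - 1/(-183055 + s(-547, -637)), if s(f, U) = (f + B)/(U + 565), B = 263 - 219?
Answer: 5934722666629/13179457 ≈ 4.5030e+5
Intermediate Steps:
B = 44
s(f, U) = (44 + f)/(565 + U) (s(f, U) = (f + 44)/(U + 565) = (44 + f)/(565 + U))
450301 - 1/(-183055 + s(-547, -637)) = 450301 - 1/(-183055 + (44 - 547)/(565 - 637)) = 450301 - 1/(-183055 - 503/(-72)) = 450301 - 1/(-183055 - 1/72*(-503)) = 450301 - 1/(-183055 + 503/72) = 450301 - 1/(-13179457/72) = 450301 - 1*(-72/13179457) = 450301 + 72/13179457 = 5934722666629/13179457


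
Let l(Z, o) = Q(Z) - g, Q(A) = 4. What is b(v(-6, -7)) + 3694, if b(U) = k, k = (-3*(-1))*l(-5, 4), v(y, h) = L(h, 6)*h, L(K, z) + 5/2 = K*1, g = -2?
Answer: 3712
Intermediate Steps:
L(K, z) = -5/2 + K (L(K, z) = -5/2 + K*1 = -5/2 + K)
l(Z, o) = 6 (l(Z, o) = 4 - 1*(-2) = 4 + 2 = 6)
v(y, h) = h*(-5/2 + h) (v(y, h) = (-5/2 + h)*h = h*(-5/2 + h))
k = 18 (k = -3*(-1)*6 = 3*6 = 18)
b(U) = 18
b(v(-6, -7)) + 3694 = 18 + 3694 = 3712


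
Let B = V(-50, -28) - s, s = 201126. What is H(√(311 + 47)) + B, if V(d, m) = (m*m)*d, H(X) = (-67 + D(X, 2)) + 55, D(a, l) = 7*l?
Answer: -240324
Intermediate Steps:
H(X) = 2 (H(X) = (-67 + 7*2) + 55 = (-67 + 14) + 55 = -53 + 55 = 2)
V(d, m) = d*m² (V(d, m) = m²*d = d*m²)
B = -240326 (B = -50*(-28)² - 1*201126 = -50*784 - 201126 = -39200 - 201126 = -240326)
H(√(311 + 47)) + B = 2 - 240326 = -240324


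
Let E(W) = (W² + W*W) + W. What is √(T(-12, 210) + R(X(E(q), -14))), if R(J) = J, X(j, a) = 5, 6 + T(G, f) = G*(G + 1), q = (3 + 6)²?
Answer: √131 ≈ 11.446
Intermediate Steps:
q = 81 (q = 9² = 81)
E(W) = W + 2*W² (E(W) = (W² + W²) + W = 2*W² + W = W + 2*W²)
T(G, f) = -6 + G*(1 + G) (T(G, f) = -6 + G*(G + 1) = -6 + G*(1 + G))
√(T(-12, 210) + R(X(E(q), -14))) = √((-6 - 12 + (-12)²) + 5) = √((-6 - 12 + 144) + 5) = √(126 + 5) = √131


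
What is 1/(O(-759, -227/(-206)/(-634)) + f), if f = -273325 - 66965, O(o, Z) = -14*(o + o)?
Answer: -1/319038 ≈ -3.1344e-6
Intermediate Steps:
O(o, Z) = -28*o
f = -340290
1/(O(-759, -227/(-206)/(-634)) + f) = 1/(-28*(-759) - 340290) = 1/(21252 - 340290) = 1/(-319038) = -1/319038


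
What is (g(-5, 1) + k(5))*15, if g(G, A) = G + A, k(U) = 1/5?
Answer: -57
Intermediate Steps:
k(U) = 1/5
g(G, A) = A + G
(g(-5, 1) + k(5))*15 = ((1 - 5) + 1/5)*15 = (-4 + 1/5)*15 = -19/5*15 = -57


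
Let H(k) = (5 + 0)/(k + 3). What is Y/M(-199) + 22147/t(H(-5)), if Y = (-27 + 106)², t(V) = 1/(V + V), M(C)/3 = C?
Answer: -66115036/597 ≈ -1.1075e+5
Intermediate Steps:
M(C) = 3*C
H(k) = 5/(3 + k)
t(V) = 1/(2*V)
Y = 6241 (Y = 79² = 6241)
Y/M(-199) + 22147/t(H(-5)) = 6241/((3*(-199))) + 22147/((1/(2*((5/(3 - 5)))))) = 6241/(-597) + 22147/((1/(2*((5/(-2)))))) = 6241*(-1/597) + 22147/((1/(2*((5*(-½)))))) = -6241/597 + 22147/((1/(2*(-5/2)))) = -6241/597 + 22147/(((½)*(-⅖))) = -6241/597 + 22147/(-⅕) = -6241/597 + 22147*(-5) = -6241/597 - 110735 = -66115036/597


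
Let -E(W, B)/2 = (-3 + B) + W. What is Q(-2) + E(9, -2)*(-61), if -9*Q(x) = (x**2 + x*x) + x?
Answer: 1462/3 ≈ 487.33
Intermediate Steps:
E(W, B) = 6 - 2*B - 2*W (E(W, B) = -2*((-3 + B) + W) = -2*(-3 + B + W) = 6 - 2*B - 2*W)
Q(x) = -2*x**2/9 - x/9 (Q(x) = -((x**2 + x*x) + x)/9 = -((x**2 + x**2) + x)/9 = -(2*x**2 + x)/9 = -(x + 2*x**2)/9 = -2*x**2/9 - x/9)
Q(-2) + E(9, -2)*(-61) = -1/9*(-2)*(1 + 2*(-2)) + (6 - 2*(-2) - 2*9)*(-61) = -1/9*(-2)*(1 - 4) + (6 + 4 - 18)*(-61) = -1/9*(-2)*(-3) - 8*(-61) = -2/3 + 488 = 1462/3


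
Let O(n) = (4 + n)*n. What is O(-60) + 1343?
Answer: 4703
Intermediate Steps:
O(n) = n*(4 + n)
O(-60) + 1343 = -60*(4 - 60) + 1343 = -60*(-56) + 1343 = 3360 + 1343 = 4703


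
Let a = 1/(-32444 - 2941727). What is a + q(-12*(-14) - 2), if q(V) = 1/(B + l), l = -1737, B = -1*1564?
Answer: -2977472/9817738471 ≈ -0.00030327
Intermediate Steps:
B = -1564
q(V) = -1/3301 (q(V) = 1/(-1564 - 1737) = 1/(-3301) = -1/3301)
a = -1/2974171 (a = 1/(-2974171) = -1/2974171 ≈ -3.3623e-7)
a + q(-12*(-14) - 2) = -1/2974171 - 1/3301 = -2977472/9817738471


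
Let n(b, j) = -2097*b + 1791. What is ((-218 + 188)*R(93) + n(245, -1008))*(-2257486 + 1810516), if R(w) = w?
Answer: 230084065080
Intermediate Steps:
n(b, j) = 1791 - 2097*b
((-218 + 188)*R(93) + n(245, -1008))*(-2257486 + 1810516) = ((-218 + 188)*93 + (1791 - 2097*245))*(-2257486 + 1810516) = (-30*93 + (1791 - 513765))*(-446970) = (-2790 - 511974)*(-446970) = -514764*(-446970) = 230084065080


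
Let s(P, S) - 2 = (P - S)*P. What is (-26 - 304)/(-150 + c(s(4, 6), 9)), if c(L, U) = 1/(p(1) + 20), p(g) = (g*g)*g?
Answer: 6930/3149 ≈ 2.2007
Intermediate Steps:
p(g) = g³ (p(g) = g²*g = g³)
s(P, S) = 2 + P*(P - S) (s(P, S) = 2 + (P - S)*P = 2 + P*(P - S))
c(L, U) = 1/21 (c(L, U) = 1/(1³ + 20) = 1/(1 + 20) = 1/21)
(-26 - 304)/(-150 + c(s(4, 6), 9)) = (-26 - 304)/(-150 + 1/21) = -330/(-3149/21) = -330*(-21/3149) = 6930/3149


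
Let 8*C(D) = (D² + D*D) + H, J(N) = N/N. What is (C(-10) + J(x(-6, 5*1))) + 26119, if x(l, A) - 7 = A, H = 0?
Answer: 26145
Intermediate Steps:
x(l, A) = 7 + A
J(N) = 1
C(D) = D²/4 (C(D) = ((D² + D*D) + 0)/8 = ((D² + D²) + 0)/8 = (2*D² + 0)/8 = (2*D²)/8 = D²/4)
(C(-10) + J(x(-6, 5*1))) + 26119 = ((¼)*(-10)² + 1) + 26119 = ((¼)*100 + 1) + 26119 = (25 + 1) + 26119 = 26 + 26119 = 26145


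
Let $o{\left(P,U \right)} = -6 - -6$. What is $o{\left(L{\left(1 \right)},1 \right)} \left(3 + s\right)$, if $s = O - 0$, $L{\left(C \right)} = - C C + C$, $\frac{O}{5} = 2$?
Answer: $0$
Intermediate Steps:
$O = 10$ ($O = 5 \cdot 2 = 10$)
$L{\left(C \right)} = C - C^{2}$ ($L{\left(C \right)} = - C^{2} + C = C - C^{2}$)
$o{\left(P,U \right)} = 0$ ($o{\left(P,U \right)} = -6 + 6 = 0$)
$s = 10$ ($s = 10 - 0 = 10 + 0 = 10$)
$o{\left(L{\left(1 \right)},1 \right)} \left(3 + s\right) = 0 \left(3 + 10\right) = 0 \cdot 13 = 0$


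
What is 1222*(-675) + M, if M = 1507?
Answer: -823343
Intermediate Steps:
1222*(-675) + M = 1222*(-675) + 1507 = -824850 + 1507 = -823343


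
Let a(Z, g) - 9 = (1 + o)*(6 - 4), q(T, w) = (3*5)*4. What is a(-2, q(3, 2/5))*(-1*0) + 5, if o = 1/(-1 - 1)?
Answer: 5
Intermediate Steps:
o = -½ (o = 1/(-2) = -½ ≈ -0.50000)
q(T, w) = 60 (q(T, w) = 15*4 = 60)
a(Z, g) = 10 (a(Z, g) = 9 + (1 - ½)*(6 - 4) = 9 + (½)*2 = 9 + 1 = 10)
a(-2, q(3, 2/5))*(-1*0) + 5 = 10*(-1*0) + 5 = 10*0 + 5 = 0 + 5 = 5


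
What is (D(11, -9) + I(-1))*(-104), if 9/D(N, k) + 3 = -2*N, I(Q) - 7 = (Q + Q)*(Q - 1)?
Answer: -27664/25 ≈ -1106.6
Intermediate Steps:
I(Q) = 7 + 2*Q*(-1 + Q) (I(Q) = 7 + (Q + Q)*(Q - 1) = 7 + (2*Q)*(-1 + Q) = 7 + 2*Q*(-1 + Q))
D(N, k) = 9/(-3 - 2*N)
(D(11, -9) + I(-1))*(-104) = (-9/(3 + 2*11) + (7 - 2*(-1) + 2*(-1)**2))*(-104) = (-9/(3 + 22) + (7 + 2 + 2*1))*(-104) = (-9/25 + (7 + 2 + 2))*(-104) = (-9*1/25 + 11)*(-104) = (-9/25 + 11)*(-104) = (266/25)*(-104) = -27664/25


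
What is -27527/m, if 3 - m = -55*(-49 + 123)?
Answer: -27527/4073 ≈ -6.7584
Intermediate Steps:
m = 4073 (m = 3 - (-55)*(-49 + 123) = 3 - (-55)*74 = 3 - 1*(-4070) = 3 + 4070 = 4073)
-27527/m = -27527/4073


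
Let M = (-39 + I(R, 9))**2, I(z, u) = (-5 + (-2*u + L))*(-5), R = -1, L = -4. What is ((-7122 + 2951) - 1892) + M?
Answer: 3153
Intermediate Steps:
I(z, u) = 45 + 10*u (I(z, u) = (-5 + (-2*u - 4))*(-5) = (-5 + (-4 - 2*u))*(-5) = (-9 - 2*u)*(-5) = 45 + 10*u)
M = 9216 (M = (-39 + (45 + 10*9))**2 = (-39 + (45 + 90))**2 = (-39 + 135)**2 = 96**2 = 9216)
((-7122 + 2951) - 1892) + M = ((-7122 + 2951) - 1892) + 9216 = (-4171 - 1892) + 9216 = -6063 + 9216 = 3153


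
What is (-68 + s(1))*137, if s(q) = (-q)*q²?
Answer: -9453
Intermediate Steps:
s(q) = -q³
(-68 + s(1))*137 = (-68 - 1*1³)*137 = (-68 - 1*1)*137 = (-68 - 1)*137 = -69*137 = -9453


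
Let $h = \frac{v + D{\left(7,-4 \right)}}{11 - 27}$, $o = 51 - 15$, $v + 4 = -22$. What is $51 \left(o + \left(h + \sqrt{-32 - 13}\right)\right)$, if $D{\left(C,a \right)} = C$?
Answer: $\frac{30345}{16} + 153 i \sqrt{5} \approx 1896.6 + 342.12 i$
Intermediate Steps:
$v = -26$ ($v = -4 - 22 = -26$)
$o = 36$
$h = \frac{19}{16}$ ($h = \frac{-26 + 7}{11 - 27} = - \frac{19}{-16} = \left(-19\right) \left(- \frac{1}{16}\right) = \frac{19}{16} \approx 1.1875$)
$51 \left(o + \left(h + \sqrt{-32 - 13}\right)\right) = 51 \left(36 + \left(\frac{19}{16} + \sqrt{-32 - 13}\right)\right) = 51 \left(36 + \left(\frac{19}{16} + \sqrt{-45}\right)\right) = 51 \left(36 + \left(\frac{19}{16} + 3 i \sqrt{5}\right)\right) = 51 \left(\frac{595}{16} + 3 i \sqrt{5}\right) = \frac{30345}{16} + 153 i \sqrt{5}$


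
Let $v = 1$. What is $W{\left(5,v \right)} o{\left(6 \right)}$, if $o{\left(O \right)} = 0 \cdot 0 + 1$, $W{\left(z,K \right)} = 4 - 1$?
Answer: $3$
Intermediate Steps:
$W{\left(z,K \right)} = 3$
$o{\left(O \right)} = 1$ ($o{\left(O \right)} = 0 + 1 = 1$)
$W{\left(5,v \right)} o{\left(6 \right)} = 3 \cdot 1 = 3$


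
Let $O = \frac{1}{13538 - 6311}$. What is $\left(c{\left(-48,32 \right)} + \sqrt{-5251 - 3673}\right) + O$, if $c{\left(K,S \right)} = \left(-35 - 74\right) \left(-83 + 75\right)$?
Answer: $\frac{6301945}{7227} + 2 i \sqrt{2231} \approx 872.0 + 94.467 i$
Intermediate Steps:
$O = \frac{1}{7227}$ ($O = \frac{1}{13538 + \left(\left(-7375 - 6736\right) + 7800\right)} = \frac{1}{13538 + \left(-14111 + 7800\right)} = \frac{1}{13538 - 6311} = \frac{1}{7227} \approx 0.00013837$)
$c{\left(K,S \right)} = 872$ ($c{\left(K,S \right)} = \left(-109\right) \left(-8\right) = 872$)
$\left(c{\left(-48,32 \right)} + \sqrt{-5251 - 3673}\right) + O = \left(872 + \sqrt{-5251 - 3673}\right) + \frac{1}{7227} = \left(872 + \sqrt{-8924}\right) + \frac{1}{7227} = \left(872 + 2 i \sqrt{2231}\right) + \frac{1}{7227} = \frac{6301945}{7227} + 2 i \sqrt{2231}$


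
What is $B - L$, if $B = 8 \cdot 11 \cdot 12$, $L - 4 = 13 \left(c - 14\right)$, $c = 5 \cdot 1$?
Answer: $1169$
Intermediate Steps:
$c = 5$
$L = -113$ ($L = 4 + 13 \left(5 - 14\right) = 4 + 13 \left(-9\right) = 4 - 117 = -113$)
$B = 1056$ ($B = 88 \cdot 12 = 1056$)
$B - L = 1056 - -113 = 1056 + 113 = 1169$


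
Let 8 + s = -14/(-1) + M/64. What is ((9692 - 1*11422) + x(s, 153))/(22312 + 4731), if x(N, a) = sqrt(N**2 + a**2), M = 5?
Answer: -1730/27043 + sqrt(96034585)/1730752 ≈ -0.058310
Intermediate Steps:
s = 389/64 (s = -8 + (-14/(-1) + 5/64) = -8 + (-14*(-1) + 5*(1/64)) = -8 + (14 + 5/64) = -8 + 901/64 = 389/64 ≈ 6.0781)
((9692 - 1*11422) + x(s, 153))/(22312 + 4731) = ((9692 - 1*11422) + sqrt((389/64)**2 + 153**2))/(22312 + 4731) = ((9692 - 11422) + sqrt(151321/4096 + 23409))/27043 = (-1730 + sqrt(96034585/4096))*(1/27043) = (-1730 + sqrt(96034585)/64)*(1/27043) = -1730/27043 + sqrt(96034585)/1730752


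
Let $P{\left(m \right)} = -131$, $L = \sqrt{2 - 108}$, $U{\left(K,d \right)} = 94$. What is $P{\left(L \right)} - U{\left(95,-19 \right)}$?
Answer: $-225$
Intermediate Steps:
$L = i \sqrt{106}$ ($L = \sqrt{-106} = i \sqrt{106} \approx 10.296 i$)
$P{\left(L \right)} - U{\left(95,-19 \right)} = -131 - 94 = -225$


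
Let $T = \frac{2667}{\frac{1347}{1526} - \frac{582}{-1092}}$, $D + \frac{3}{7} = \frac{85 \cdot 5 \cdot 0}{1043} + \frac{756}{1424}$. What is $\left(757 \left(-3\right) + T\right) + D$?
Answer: $- \frac{967247037}{2499476} \approx -386.98$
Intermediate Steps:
$D = \frac{255}{2492}$ ($D = - \frac{3}{7} + \left(\frac{85 \cdot 5 \cdot 0}{1043} + \frac{756}{1424}\right) = - \frac{3}{7} + \left(85 \cdot 0 \cdot \frac{1}{1043} + 756 \cdot \frac{1}{1424}\right) = - \frac{3}{7} + \left(0 \cdot \frac{1}{1043} + \frac{189}{356}\right) = - \frac{3}{7} + \left(0 + \frac{189}{356}\right) = - \frac{3}{7} + \frac{189}{356} = \frac{255}{2492} \approx 0.10233$)
$T = \frac{3779139}{2006}$ ($T = \frac{2667}{1347 \cdot \frac{1}{1526} - - \frac{97}{182}} = \frac{2667}{\frac{1347}{1526} + \frac{97}{182}} = \frac{2667}{\frac{2006}{1417}} = 2667 \cdot \frac{1417}{2006} = \frac{3779139}{2006} \approx 1883.9$)
$\left(757 \left(-3\right) + T\right) + D = \left(757 \left(-3\right) + \frac{3779139}{2006}\right) + \frac{255}{2492} = \left(-2271 + \frac{3779139}{2006}\right) + \frac{255}{2492} = - \frac{776487}{2006} + \frac{255}{2492} = - \frac{967247037}{2499476}$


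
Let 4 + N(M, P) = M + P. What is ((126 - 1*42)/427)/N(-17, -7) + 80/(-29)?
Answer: -34247/12383 ≈ -2.7656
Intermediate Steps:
N(M, P) = -4 + M + P (N(M, P) = -4 + (M + P) = -4 + M + P)
((126 - 1*42)/427)/N(-17, -7) + 80/(-29) = ((126 - 1*42)/427)/(-4 - 17 - 7) + 80/(-29) = ((126 - 42)*(1/427))/(-28) + 80*(-1/29) = (84*(1/427))*(-1/28) - 80/29 = (12/61)*(-1/28) - 80/29 = -3/427 - 80/29 = -34247/12383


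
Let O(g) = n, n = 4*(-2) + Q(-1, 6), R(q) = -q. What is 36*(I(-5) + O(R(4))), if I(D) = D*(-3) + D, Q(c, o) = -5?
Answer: -108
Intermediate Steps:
n = -13 (n = 4*(-2) - 5 = -8 - 5 = -13)
I(D) = -2*D (I(D) = -3*D + D = -2*D)
O(g) = -13
36*(I(-5) + O(R(4))) = 36*(-2*(-5) - 13) = 36*(10 - 13) = 36*(-3) = -108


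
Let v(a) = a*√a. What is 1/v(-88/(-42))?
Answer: 21*√231/968 ≈ 0.32972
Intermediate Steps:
v(a) = a^(3/2)
1/v(-88/(-42)) = 1/((-88/(-42))^(3/2)) = 1/((-88*(-1/42))^(3/2)) = 1/((44/21)^(3/2)) = 1/(88*√231/441) = 21*√231/968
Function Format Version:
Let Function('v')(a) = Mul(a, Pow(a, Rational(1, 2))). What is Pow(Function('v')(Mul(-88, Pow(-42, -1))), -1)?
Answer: Mul(Rational(21, 968), Pow(231, Rational(1, 2))) ≈ 0.32972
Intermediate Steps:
Function('v')(a) = Pow(a, Rational(3, 2))
Pow(Function('v')(Mul(-88, Pow(-42, -1))), -1) = Pow(Pow(Mul(-88, Pow(-42, -1)), Rational(3, 2)), -1) = Pow(Pow(Mul(-88, Rational(-1, 42)), Rational(3, 2)), -1) = Pow(Pow(Rational(44, 21), Rational(3, 2)), -1) = Pow(Mul(Rational(88, 441), Pow(231, Rational(1, 2))), -1) = Mul(Rational(21, 968), Pow(231, Rational(1, 2)))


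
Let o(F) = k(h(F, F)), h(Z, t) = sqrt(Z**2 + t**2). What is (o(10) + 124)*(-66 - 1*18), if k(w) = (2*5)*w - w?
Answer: -10416 - 7560*sqrt(2) ≈ -21107.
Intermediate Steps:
k(w) = 9*w (k(w) = 10*w - w = 9*w)
o(F) = 9*sqrt(2)*sqrt(F**2) (o(F) = 9*sqrt(F**2 + F**2) = 9*sqrt(2*F**2) = 9*(sqrt(2)*sqrt(F**2)) = 9*sqrt(2)*sqrt(F**2))
(o(10) + 124)*(-66 - 1*18) = (9*sqrt(2)*sqrt(10**2) + 124)*(-66 - 1*18) = (9*sqrt(2)*sqrt(100) + 124)*(-66 - 18) = (9*sqrt(2)*10 + 124)*(-84) = (90*sqrt(2) + 124)*(-84) = (124 + 90*sqrt(2))*(-84) = -10416 - 7560*sqrt(2)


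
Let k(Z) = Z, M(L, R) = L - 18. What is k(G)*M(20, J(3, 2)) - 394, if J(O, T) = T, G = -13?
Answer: -420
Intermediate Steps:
M(L, R) = -18 + L
k(G)*M(20, J(3, 2)) - 394 = -13*(-18 + 20) - 394 = -13*2 - 394 = -26 - 394 = -420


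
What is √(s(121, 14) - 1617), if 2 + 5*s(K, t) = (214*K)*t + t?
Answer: √1772215/5 ≈ 266.25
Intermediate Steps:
s(K, t) = -⅖ + t/5 + 214*K*t/5 (s(K, t) = -⅖ + ((214*K)*t + t)/5 = -⅖ + (214*K*t + t)/5 = -⅖ + (t + 214*K*t)/5 = -⅖ + (t/5 + 214*K*t/5) = -⅖ + t/5 + 214*K*t/5)
√(s(121, 14) - 1617) = √((-⅖ + (⅕)*14 + (214/5)*121*14) - 1617) = √((-⅖ + 14/5 + 362516/5) - 1617) = √(362528/5 - 1617) = √(354443/5) = √1772215/5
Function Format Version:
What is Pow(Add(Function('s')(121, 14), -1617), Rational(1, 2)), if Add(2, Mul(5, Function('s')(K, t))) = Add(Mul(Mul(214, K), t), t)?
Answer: Mul(Rational(1, 5), Pow(1772215, Rational(1, 2))) ≈ 266.25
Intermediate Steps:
Function('s')(K, t) = Add(Rational(-2, 5), Mul(Rational(1, 5), t), Mul(Rational(214, 5), K, t)) (Function('s')(K, t) = Add(Rational(-2, 5), Mul(Rational(1, 5), Add(Mul(Mul(214, K), t), t))) = Add(Rational(-2, 5), Mul(Rational(1, 5), Add(Mul(214, K, t), t))) = Add(Rational(-2, 5), Mul(Rational(1, 5), Add(t, Mul(214, K, t)))) = Add(Rational(-2, 5), Add(Mul(Rational(1, 5), t), Mul(Rational(214, 5), K, t))) = Add(Rational(-2, 5), Mul(Rational(1, 5), t), Mul(Rational(214, 5), K, t)))
Pow(Add(Function('s')(121, 14), -1617), Rational(1, 2)) = Pow(Add(Add(Rational(-2, 5), Mul(Rational(1, 5), 14), Mul(Rational(214, 5), 121, 14)), -1617), Rational(1, 2)) = Pow(Add(Add(Rational(-2, 5), Rational(14, 5), Rational(362516, 5)), -1617), Rational(1, 2)) = Pow(Add(Rational(362528, 5), -1617), Rational(1, 2)) = Pow(Rational(354443, 5), Rational(1, 2)) = Mul(Rational(1, 5), Pow(1772215, Rational(1, 2)))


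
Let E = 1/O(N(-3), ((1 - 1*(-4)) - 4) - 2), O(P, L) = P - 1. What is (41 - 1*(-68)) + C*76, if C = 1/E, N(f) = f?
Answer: -195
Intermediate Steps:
O(P, L) = -1 + P
E = -¼ (E = 1/(-1 - 3) = 1/(-4) = -¼ ≈ -0.25000)
C = -4 (C = 1/(-¼) = -4)
(41 - 1*(-68)) + C*76 = (41 - 1*(-68)) - 4*76 = (41 + 68) - 304 = 109 - 304 = -195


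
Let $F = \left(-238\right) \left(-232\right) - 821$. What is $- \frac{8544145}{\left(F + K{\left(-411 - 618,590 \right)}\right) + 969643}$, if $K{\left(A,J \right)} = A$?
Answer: $- \frac{8544145}{1023009} \approx -8.352$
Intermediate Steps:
$F = 54395$ ($F = 55216 - 821 = 54395$)
$- \frac{8544145}{\left(F + K{\left(-411 - 618,590 \right)}\right) + 969643} = - \frac{8544145}{\left(54395 - 1029\right) + 969643} = - \frac{8544145}{53366 + 969643} = - \frac{8544145}{1023009}$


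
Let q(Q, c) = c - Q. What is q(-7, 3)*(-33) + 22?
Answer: -308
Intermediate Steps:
q(-7, 3)*(-33) + 22 = (3 - 1*(-7))*(-33) + 22 = (3 + 7)*(-33) + 22 = 10*(-33) + 22 = -330 + 22 = -308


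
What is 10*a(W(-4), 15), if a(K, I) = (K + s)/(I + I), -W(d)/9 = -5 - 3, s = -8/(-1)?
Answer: 80/3 ≈ 26.667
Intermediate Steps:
s = 8 (s = -8*(-1) = 8)
W(d) = 72 (W(d) = -9*(-5 - 3) = -9*(-8) = 72)
a(K, I) = (8 + K)/(2*I) (a(K, I) = (K + 8)/(I + I) = (8 + K)/((2*I)) = (8 + K)*(1/(2*I)) = (8 + K)/(2*I))
10*a(W(-4), 15) = 10*((½)*(8 + 72)/15) = 10*((½)*(1/15)*80) = 10*(8/3) = 80/3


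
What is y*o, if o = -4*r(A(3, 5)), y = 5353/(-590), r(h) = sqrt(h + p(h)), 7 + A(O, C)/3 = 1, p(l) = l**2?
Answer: 32118*sqrt(34)/295 ≈ 634.84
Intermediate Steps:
A(O, C) = -18 (A(O, C) = -21 + 3*1 = -21 + 3 = -18)
r(h) = sqrt(h + h**2)
y = -5353/590 (y = 5353*(-1/590) = -5353/590 ≈ -9.0729)
o = -12*sqrt(34) (o = -4*3*sqrt(34) = -12*sqrt(34) ≈ -69.971)
y*o = -(-32118)*sqrt(34)/295 = 32118*sqrt(34)/295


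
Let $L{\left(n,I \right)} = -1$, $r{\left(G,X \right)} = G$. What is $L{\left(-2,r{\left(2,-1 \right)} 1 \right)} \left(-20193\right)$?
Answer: $20193$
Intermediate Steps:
$L{\left(-2,r{\left(2,-1 \right)} 1 \right)} \left(-20193\right) = \left(-1\right) \left(-20193\right) = 20193$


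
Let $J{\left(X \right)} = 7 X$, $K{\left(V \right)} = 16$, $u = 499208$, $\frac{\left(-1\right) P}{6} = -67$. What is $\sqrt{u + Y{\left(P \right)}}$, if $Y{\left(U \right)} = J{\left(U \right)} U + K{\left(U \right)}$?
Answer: $2 \sqrt{407613} \approx 1276.9$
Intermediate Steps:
$P = 402$ ($P = \left(-6\right) \left(-67\right) = 402$)
$Y{\left(U \right)} = 16 + 7 U^{2}$ ($Y{\left(U \right)} = 7 U U + 16 = 7 U^{2} + 16 = 16 + 7 U^{2}$)
$\sqrt{u + Y{\left(P \right)}} = \sqrt{499208 + \left(16 + 7 \cdot 402^{2}\right)} = \sqrt{499208 + \left(16 + 7 \cdot 161604\right)} = \sqrt{499208 + \left(16 + 1131228\right)} = \sqrt{499208 + 1131244} = \sqrt{1630452} = 2 \sqrt{407613}$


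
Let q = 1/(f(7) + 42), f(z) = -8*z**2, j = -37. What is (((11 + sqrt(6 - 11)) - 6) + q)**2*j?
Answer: -90520537/122500 - 64713*I*sqrt(5)/175 ≈ -738.94 - 826.87*I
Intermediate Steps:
q = -1/350 (q = 1/(-8*7**2 + 42) = 1/(-8*49 + 42) = 1/(-392 + 42) = 1/(-350) = -1/350 ≈ -0.0028571)
(((11 + sqrt(6 - 11)) - 6) + q)**2*j = (((11 + sqrt(6 - 11)) - 6) - 1/350)**2*(-37) = (((11 + sqrt(-5)) - 6) - 1/350)**2*(-37) = (((11 + I*sqrt(5)) - 6) - 1/350)**2*(-37) = ((5 + I*sqrt(5)) - 1/350)**2*(-37) = (1749/350 + I*sqrt(5))**2*(-37) = -37*(1749/350 + I*sqrt(5))**2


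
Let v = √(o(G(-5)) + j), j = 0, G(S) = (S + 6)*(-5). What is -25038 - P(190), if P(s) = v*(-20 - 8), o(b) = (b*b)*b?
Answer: -25038 + 140*I*√5 ≈ -25038.0 + 313.05*I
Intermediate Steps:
G(S) = -30 - 5*S (G(S) = (6 + S)*(-5) = -30 - 5*S)
o(b) = b³ (o(b) = b²*b = b³)
v = 5*I*√5 (v = √((-30 - 5*(-5))³ + 0) = √((-30 + 25)³ + 0) = √((-5)³ + 0) = √(-125 + 0) = √(-125) = 5*I*√5 ≈ 11.18*I)
P(s) = -140*I*√5 (P(s) = (5*I*√5)*(-20 - 8) = (5*I*√5)*(-28) = -140*I*√5)
-25038 - P(190) = -25038 - (-140)*I*√5 = -25038 + 140*I*√5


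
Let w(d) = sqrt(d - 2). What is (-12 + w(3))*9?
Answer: -99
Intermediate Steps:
w(d) = sqrt(-2 + d)
(-12 + w(3))*9 = (-12 + sqrt(-2 + 3))*9 = (-12 + sqrt(1))*9 = (-12 + 1)*9 = -11*9 = -99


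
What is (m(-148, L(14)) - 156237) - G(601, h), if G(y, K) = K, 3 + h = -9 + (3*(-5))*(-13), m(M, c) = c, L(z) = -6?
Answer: -156426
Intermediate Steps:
h = 183 (h = -3 + (-9 + (3*(-5))*(-13)) = -3 + (-9 - 15*(-13)) = -3 + (-9 + 195) = -3 + 186 = 183)
(m(-148, L(14)) - 156237) - G(601, h) = (-6 - 156237) - 1*183 = -156243 - 183 = -156426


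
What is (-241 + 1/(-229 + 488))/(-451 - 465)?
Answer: 31209/118622 ≈ 0.26310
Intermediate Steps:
(-241 + 1/(-229 + 488))/(-451 - 465) = (-241 + 1/259)/(-916) = (-241 + 1/259)*(-1/916) = -62418/259*(-1/916) = 31209/118622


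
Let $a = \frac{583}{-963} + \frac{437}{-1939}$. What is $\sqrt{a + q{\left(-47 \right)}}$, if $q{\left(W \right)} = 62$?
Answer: $\frac{\sqrt{23697289291018}}{622419} \approx 7.8211$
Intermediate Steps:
$a = - \frac{1551268}{1867257}$ ($a = 583 \left(- \frac{1}{963}\right) + 437 \left(- \frac{1}{1939}\right) = - \frac{583}{963} - \frac{437}{1939} = - \frac{1551268}{1867257} \approx -0.83077$)
$\sqrt{a + q{\left(-47 \right)}} = \sqrt{- \frac{1551268}{1867257} + 62} = \sqrt{\frac{114218666}{1867257}} = \frac{\sqrt{23697289291018}}{622419}$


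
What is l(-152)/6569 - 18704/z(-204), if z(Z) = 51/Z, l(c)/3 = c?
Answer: 491465848/6569 ≈ 74816.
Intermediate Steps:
l(c) = 3*c
l(-152)/6569 - 18704/z(-204) = (3*(-152))/6569 - 18704/(51/(-204)) = -456*1/6569 - 18704/(51*(-1/204)) = -456/6569 - 18704/(-¼) = -456/6569 - 18704*(-4) = -456/6569 + 74816 = 491465848/6569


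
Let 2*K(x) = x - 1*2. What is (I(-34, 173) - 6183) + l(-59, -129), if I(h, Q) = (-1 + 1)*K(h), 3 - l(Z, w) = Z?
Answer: -6121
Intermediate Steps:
K(x) = -1 + x/2 (K(x) = (x - 1*2)/2 = (x - 2)/2 = (-2 + x)/2 = -1 + x/2)
l(Z, w) = 3 - Z
I(h, Q) = 0 (I(h, Q) = (-1 + 1)*(-1 + h/2) = 0*(-1 + h/2) = 0)
(I(-34, 173) - 6183) + l(-59, -129) = (0 - 6183) + (3 - 1*(-59)) = -6183 + (3 + 59) = -6183 + 62 = -6121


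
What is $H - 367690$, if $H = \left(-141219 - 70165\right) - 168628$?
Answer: $-747702$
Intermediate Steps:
$H = -380012$ ($H = -211384 - 168628 = -380012$)
$H - 367690 = -380012 - 367690 = -747702$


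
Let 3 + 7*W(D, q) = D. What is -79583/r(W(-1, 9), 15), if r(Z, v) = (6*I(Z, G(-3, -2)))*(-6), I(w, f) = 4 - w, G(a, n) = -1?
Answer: 557081/1152 ≈ 483.58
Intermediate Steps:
W(D, q) = -3/7 + D/7
r(Z, v) = -144 + 36*Z (r(Z, v) = (6*(4 - Z))*(-6) = (24 - 6*Z)*(-6) = -144 + 36*Z)
-79583/r(W(-1, 9), 15) = -79583/(-144 + 36*(-3/7 + (⅐)*(-1))) = -79583/(-144 + 36*(-3/7 - ⅐)) = -79583/(-144 + 36*(-4/7)) = -79583/(-144 - 144/7) = -79583/(-1152/7) = -79583*(-7/1152) = 557081/1152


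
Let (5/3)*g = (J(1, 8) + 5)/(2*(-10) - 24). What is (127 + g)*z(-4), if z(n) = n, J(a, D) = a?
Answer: -27922/55 ≈ -507.67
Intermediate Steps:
g = -9/110 (g = 3*((1 + 5)/(2*(-10) - 24))/5 = 3*(6/(-20 - 24))/5 = 3*(6/(-44))/5 = 3*(6*(-1/44))/5 = (⅗)*(-3/22) = -9/110 ≈ -0.081818)
(127 + g)*z(-4) = (127 - 9/110)*(-4) = (13961/110)*(-4) = -27922/55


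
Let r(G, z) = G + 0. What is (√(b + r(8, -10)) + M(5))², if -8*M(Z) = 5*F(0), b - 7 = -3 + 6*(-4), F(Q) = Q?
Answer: -12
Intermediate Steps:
r(G, z) = G
b = -20 (b = 7 + (-3 + 6*(-4)) = 7 + (-3 - 24) = 7 - 27 = -20)
M(Z) = 0 (M(Z) = -5*0/8 = -⅛*0 = 0)
(√(b + r(8, -10)) + M(5))² = (√(-20 + 8) + 0)² = (√(-12) + 0)² = (2*I*√3 + 0)² = (2*I*√3)² = -12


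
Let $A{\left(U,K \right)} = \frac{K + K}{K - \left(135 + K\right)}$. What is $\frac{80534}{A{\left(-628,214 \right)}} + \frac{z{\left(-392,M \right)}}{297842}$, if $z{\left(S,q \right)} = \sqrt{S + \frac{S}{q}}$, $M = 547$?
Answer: $- \frac{5436045}{214} + \frac{14 i \sqrt{149878}}{81459787} \approx -25402.0 + 6.6536 \cdot 10^{-5} i$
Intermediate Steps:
$A{\left(U,K \right)} = - \frac{2 K}{135}$ ($A{\left(U,K \right)} = \frac{2 K}{-135} = 2 K \left(- \frac{1}{135}\right) = - \frac{2 K}{135}$)
$\frac{80534}{A{\left(-628,214 \right)}} + \frac{z{\left(-392,M \right)}}{297842} = \frac{80534}{\left(- \frac{2}{135}\right) 214} + \frac{\sqrt{-392 - \frac{392}{547}}}{297842} = \frac{80534}{- \frac{428}{135}} + \sqrt{-392 - \frac{392}{547}} \cdot \frac{1}{297842} = 80534 \left(- \frac{135}{428}\right) + \sqrt{-392 - \frac{392}{547}} \cdot \frac{1}{297842} = - \frac{5436045}{214} + \sqrt{- \frac{214816}{547}} \cdot \frac{1}{297842} = - \frac{5436045}{214} + \frac{28 i \sqrt{149878}}{547} \cdot \frac{1}{297842} = - \frac{5436045}{214} + \frac{14 i \sqrt{149878}}{81459787}$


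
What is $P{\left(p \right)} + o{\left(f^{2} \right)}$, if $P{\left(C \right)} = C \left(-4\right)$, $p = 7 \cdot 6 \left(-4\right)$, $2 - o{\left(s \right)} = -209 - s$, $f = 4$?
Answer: $899$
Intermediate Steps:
$o{\left(s \right)} = 211 + s$ ($o{\left(s \right)} = 2 - \left(-209 - s\right) = 2 + \left(209 + s\right) = 211 + s$)
$p = -168$ ($p = 42 \left(-4\right) = -168$)
$P{\left(C \right)} = - 4 C$
$P{\left(p \right)} + o{\left(f^{2} \right)} = \left(-4\right) \left(-168\right) + \left(211 + 4^{2}\right) = 672 + \left(211 + 16\right) = 672 + 227 = 899$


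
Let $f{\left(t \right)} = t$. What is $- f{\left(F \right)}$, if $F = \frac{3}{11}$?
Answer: $- \frac{3}{11} \approx -0.27273$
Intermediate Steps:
$F = \frac{3}{11}$ ($F = 3 \cdot \frac{1}{11} = \frac{3}{11} \approx 0.27273$)
$- f{\left(F \right)} = \left(-1\right) \frac{3}{11} = - \frac{3}{11}$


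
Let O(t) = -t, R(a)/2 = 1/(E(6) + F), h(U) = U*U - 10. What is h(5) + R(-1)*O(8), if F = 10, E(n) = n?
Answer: 14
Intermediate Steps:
h(U) = -10 + U² (h(U) = U² - 10 = -10 + U²)
R(a) = ⅛ (R(a) = 2/(6 + 10) = 2/16 = 2*(1/16) = ⅛)
h(5) + R(-1)*O(8) = (-10 + 5²) + (-1*8)/8 = (-10 + 25) + (⅛)*(-8) = 15 - 1 = 14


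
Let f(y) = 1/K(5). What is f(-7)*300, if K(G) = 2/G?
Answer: 750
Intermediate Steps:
f(y) = 5/2 (f(y) = 1/(2/5) = 1/(2*(⅕)) = 1/(⅖) = 5/2)
f(-7)*300 = (5/2)*300 = 750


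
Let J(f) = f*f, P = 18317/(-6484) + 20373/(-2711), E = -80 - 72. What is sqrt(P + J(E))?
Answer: 19*sqrt(4941634539676667)/8789062 ≈ 151.97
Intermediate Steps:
E = -152
P = -181755919/17578124 (P = 18317*(-1/6484) + 20373*(-1/2711) = -18317/6484 - 20373/2711 = -181755919/17578124 ≈ -10.340)
J(f) = f**2
sqrt(P + J(E)) = sqrt(-181755919/17578124 + (-152)**2) = sqrt(-181755919/17578124 + 23104) = sqrt(405943220977/17578124) = 19*sqrt(4941634539676667)/8789062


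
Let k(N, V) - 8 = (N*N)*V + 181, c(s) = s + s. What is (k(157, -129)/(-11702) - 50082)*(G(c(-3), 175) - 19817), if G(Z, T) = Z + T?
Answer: 5726213434368/5851 ≈ 9.7867e+8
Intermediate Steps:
c(s) = 2*s
k(N, V) = 189 + V*N**2 (k(N, V) = 8 + ((N*N)*V + 181) = 8 + (N**2*V + 181) = 8 + (V*N**2 + 181) = 8 + (181 + V*N**2) = 189 + V*N**2)
G(Z, T) = T + Z
(k(157, -129)/(-11702) - 50082)*(G(c(-3), 175) - 19817) = ((189 - 129*157**2)/(-11702) - 50082)*((175 + 2*(-3)) - 19817) = ((189 - 129*24649)*(-1/11702) - 50082)*((175 - 6) - 19817) = ((189 - 3179721)*(-1/11702) - 50082)*(169 - 19817) = (-3179532*(-1/11702) - 50082)*(-19648) = (1589766/5851 - 50082)*(-19648) = -291440016/5851*(-19648) = 5726213434368/5851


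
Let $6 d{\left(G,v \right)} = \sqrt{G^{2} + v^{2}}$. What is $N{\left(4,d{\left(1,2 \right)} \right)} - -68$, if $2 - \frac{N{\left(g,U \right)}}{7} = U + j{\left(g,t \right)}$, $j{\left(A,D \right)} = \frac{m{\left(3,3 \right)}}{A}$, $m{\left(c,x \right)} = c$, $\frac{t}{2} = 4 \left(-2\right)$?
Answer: $\frac{307}{4} - \frac{7 \sqrt{5}}{6} \approx 74.141$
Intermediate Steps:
$t = -16$ ($t = 2 \cdot 4 \left(-2\right) = 2 \left(-8\right) = -16$)
$d{\left(G,v \right)} = \frac{\sqrt{G^{2} + v^{2}}}{6}$
$j{\left(A,D \right)} = \frac{3}{A}$
$N{\left(g,U \right)} = 14 - \frac{21}{g} - 7 U$ ($N{\left(g,U \right)} = 14 - 7 \left(U + \frac{3}{g}\right) = 14 - \left(7 U + \frac{21}{g}\right) = 14 - \frac{21}{g} - 7 U$)
$N{\left(4,d{\left(1,2 \right)} \right)} - -68 = \left(14 - \frac{21}{4} - 7 \frac{\sqrt{1^{2} + 2^{2}}}{6}\right) - -68 = \left(14 - \frac{21}{4} - 7 \frac{\sqrt{1 + 4}}{6}\right) + 68 = \left(14 - \frac{21}{4} - 7 \frac{\sqrt{5}}{6}\right) + 68 = \left(14 - \frac{21}{4} - \frac{7 \sqrt{5}}{6}\right) + 68 = \left(\frac{35}{4} - \frac{7 \sqrt{5}}{6}\right) + 68 = \frac{307}{4} - \frac{7 \sqrt{5}}{6}$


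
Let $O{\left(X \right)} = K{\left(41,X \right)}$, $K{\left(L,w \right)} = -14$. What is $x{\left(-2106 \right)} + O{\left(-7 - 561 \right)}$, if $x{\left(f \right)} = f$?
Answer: $-2120$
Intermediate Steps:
$O{\left(X \right)} = -14$
$x{\left(-2106 \right)} + O{\left(-7 - 561 \right)} = -2106 - 14 = -2120$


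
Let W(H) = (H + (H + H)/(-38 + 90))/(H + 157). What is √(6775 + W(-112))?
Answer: √28613455/65 ≈ 82.295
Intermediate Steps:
W(H) = 27*H/(26*(157 + H)) (W(H) = (H + (2*H)/52)/(157 + H) = (H + (2*H)*(1/52))/(157 + H) = (H + H/26)/(157 + H) = (27*H/26)/(157 + H) = 27*H/(26*(157 + H)))
√(6775 + W(-112)) = √(6775 + (27/26)*(-112)/(157 - 112)) = √(6775 + (27/26)*(-112)/45) = √(6775 + (27/26)*(-112)*(1/45)) = √(6775 - 168/65) = √(440207/65) = √28613455/65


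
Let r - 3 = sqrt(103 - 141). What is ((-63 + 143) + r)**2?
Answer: (83 + I*sqrt(38))**2 ≈ 6851.0 + 1023.3*I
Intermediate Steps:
r = 3 + I*sqrt(38) (r = 3 + sqrt(103 - 141) = 3 + sqrt(-38) = 3 + I*sqrt(38) ≈ 3.0 + 6.1644*I)
((-63 + 143) + r)**2 = ((-63 + 143) + (3 + I*sqrt(38)))**2 = (80 + (3 + I*sqrt(38)))**2 = (83 + I*sqrt(38))**2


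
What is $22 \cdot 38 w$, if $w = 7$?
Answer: $5852$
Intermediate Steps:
$22 \cdot 38 w = 22 \cdot 38 \cdot 7 = 836 \cdot 7 = 5852$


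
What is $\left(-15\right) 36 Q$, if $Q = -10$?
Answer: $5400$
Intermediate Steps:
$\left(-15\right) 36 Q = \left(-15\right) 36 \left(-10\right) = \left(-540\right) \left(-10\right) = 5400$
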